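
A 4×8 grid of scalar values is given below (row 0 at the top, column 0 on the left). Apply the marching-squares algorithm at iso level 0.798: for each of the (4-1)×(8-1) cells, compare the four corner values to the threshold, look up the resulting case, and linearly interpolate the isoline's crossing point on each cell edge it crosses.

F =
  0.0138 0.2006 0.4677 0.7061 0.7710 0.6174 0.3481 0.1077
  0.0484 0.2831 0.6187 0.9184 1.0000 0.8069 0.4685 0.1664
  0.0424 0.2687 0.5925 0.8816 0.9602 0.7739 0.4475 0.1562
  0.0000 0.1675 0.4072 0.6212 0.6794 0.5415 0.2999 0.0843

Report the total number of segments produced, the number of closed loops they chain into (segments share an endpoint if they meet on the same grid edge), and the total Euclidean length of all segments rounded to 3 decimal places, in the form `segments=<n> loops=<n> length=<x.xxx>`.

segments=10 loops=1 length=7.628

cell (0,2): code 0100 → (0.433,3.000)–(1.000,2.598)
cell (0,3): code 1100 → (0.118,4.000)–(0.433,3.000)
cell (0,4): code 1100 → (0.953,5.000)–(0.118,4.000)
cell (0,5): code 1000 → (1.000,5.026)–(0.953,5.000)
cell (1,2): code 0110 → (1.000,2.598)–(2.000,2.711)
cell (1,4): code 1011 → (2.000,4.871)–(1.270,5.000)
cell (1,5): code 0001 → (1.270,5.000)–(1.000,5.026)
cell (2,2): code 0010 → (2.000,2.711)–(2.321,3.000)
cell (2,3): code 0011 → (2.321,3.000)–(2.578,4.000)
cell (2,4): code 0001 → (2.578,4.000)–(2.000,4.871)
total: 10 segments, chained into 1 closed loop(s), length Σ = 7.628382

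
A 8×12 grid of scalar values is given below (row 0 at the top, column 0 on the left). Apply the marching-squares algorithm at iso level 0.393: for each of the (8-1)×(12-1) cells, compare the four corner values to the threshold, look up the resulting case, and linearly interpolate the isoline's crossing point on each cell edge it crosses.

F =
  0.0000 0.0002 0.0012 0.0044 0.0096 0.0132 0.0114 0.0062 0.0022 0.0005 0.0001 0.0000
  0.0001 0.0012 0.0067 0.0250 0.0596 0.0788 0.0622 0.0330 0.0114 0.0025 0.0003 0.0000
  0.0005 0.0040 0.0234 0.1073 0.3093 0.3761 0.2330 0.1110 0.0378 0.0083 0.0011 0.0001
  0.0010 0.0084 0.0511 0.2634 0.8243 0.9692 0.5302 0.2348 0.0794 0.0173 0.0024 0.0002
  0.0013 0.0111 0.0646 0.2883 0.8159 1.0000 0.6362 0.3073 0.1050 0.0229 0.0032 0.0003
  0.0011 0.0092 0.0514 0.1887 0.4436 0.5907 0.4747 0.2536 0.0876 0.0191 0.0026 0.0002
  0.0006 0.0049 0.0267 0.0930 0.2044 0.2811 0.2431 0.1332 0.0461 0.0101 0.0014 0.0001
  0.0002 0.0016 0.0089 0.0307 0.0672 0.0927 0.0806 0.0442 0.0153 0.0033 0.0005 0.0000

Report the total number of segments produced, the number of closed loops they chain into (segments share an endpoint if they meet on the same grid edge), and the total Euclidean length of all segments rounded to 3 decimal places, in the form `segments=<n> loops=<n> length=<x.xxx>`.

cell (2,3): code 0100 → (2.163,4.000)–(3.000,3.231)
cell (2,4): code 1100 → (2.028,5.000)–(2.163,4.000)
cell (2,5): code 1100 → (2.538,6.000)–(2.028,5.000)
cell (2,6): code 1000 → (3.000,6.464)–(2.538,6.000)
cell (3,3): code 0110 → (3.000,3.231)–(4.000,3.198)
cell (3,6): code 1001 → (4.000,6.739)–(3.000,6.464)
cell (4,3): code 0110 → (4.000,3.198)–(5.000,3.801)
cell (4,6): code 1001 → (5.000,6.370)–(4.000,6.739)
cell (5,3): code 0010 → (5.000,3.801)–(5.212,4.000)
cell (5,4): code 0011 → (5.212,4.000)–(5.639,5.000)
cell (5,5): code 0011 → (5.639,5.000)–(5.353,6.000)
cell (5,6): code 0001 → (5.353,6.000)–(5.000,6.370)
total: 12 segments, chained into 1 closed loop(s), length Σ = 11.123213

segments=12 loops=1 length=11.123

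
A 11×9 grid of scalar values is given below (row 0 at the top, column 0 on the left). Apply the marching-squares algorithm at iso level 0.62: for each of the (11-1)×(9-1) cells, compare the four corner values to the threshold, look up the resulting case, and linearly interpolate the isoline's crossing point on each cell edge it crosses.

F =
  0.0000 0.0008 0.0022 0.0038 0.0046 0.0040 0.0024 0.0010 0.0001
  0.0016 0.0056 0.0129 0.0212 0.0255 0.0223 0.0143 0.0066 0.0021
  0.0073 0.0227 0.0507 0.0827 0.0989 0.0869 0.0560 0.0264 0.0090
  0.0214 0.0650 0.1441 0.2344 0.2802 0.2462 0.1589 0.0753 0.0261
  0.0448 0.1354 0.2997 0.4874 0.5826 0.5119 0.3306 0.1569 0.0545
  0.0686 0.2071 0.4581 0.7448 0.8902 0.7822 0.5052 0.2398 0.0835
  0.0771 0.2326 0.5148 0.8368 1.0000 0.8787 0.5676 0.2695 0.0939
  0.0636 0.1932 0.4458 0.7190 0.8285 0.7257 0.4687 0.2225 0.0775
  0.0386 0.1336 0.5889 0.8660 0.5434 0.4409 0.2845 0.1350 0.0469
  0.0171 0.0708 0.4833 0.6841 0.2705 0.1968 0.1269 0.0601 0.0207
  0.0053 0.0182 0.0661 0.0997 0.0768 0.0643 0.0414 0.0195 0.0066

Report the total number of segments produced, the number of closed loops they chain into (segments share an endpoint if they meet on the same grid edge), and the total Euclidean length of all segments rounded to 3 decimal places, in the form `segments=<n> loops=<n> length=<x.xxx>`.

cell (4,2): code 0100 → (4.515,3.000)–(5.000,2.565)
cell (4,3): code 1100 → (4.122,4.000)–(4.515,3.000)
cell (4,4): code 1100 → (4.400,5.000)–(4.122,4.000)
cell (4,5): code 1000 → (5.000,5.586)–(4.400,5.000)
cell (5,2): code 0110 → (5.000,2.565)–(6.000,2.327)
cell (5,5): code 1001 → (6.000,5.832)–(5.000,5.586)
cell (6,2): code 0110 → (6.000,2.327)–(7.000,2.638)
cell (6,5): code 1001 → (7.000,5.411)–(6.000,5.832)
cell (7,2): code 0110 → (7.000,2.638)–(8.000,2.112)
cell (7,3): code 1011 → (8.000,3.763)–(7.731,4.000)
cell (7,4): code 0011 → (7.731,4.000)–(7.371,5.000)
cell (7,5): code 0001 → (7.371,5.000)–(7.000,5.411)
cell (8,2): code 0110 → (8.000,2.112)–(9.000,2.681)
cell (8,3): code 1001 → (9.000,3.155)–(8.000,3.763)
cell (9,2): code 0010 → (9.000,2.681)–(9.110,3.000)
cell (9,3): code 0001 → (9.110,3.000)–(9.000,3.155)
total: 16 segments, chained into 1 closed loop(s), length Σ = 13.745278

segments=16 loops=1 length=13.745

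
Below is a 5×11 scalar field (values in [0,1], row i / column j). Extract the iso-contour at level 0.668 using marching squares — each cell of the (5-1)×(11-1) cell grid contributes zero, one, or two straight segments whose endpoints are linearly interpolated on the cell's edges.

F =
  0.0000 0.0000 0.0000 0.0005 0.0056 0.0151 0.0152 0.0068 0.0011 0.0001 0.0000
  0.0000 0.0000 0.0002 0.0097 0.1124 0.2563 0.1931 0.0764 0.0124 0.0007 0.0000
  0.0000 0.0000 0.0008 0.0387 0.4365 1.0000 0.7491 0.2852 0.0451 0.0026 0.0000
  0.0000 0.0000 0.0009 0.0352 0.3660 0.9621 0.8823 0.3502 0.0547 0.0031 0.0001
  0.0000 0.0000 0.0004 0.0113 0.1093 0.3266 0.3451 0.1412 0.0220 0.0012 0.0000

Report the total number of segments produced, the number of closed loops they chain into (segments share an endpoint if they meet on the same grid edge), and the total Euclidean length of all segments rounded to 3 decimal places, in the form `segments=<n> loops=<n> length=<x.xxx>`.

segments=8 loops=1 length=6.287

cell (1,4): code 0100 → (1.554,5.000)–(2.000,4.411)
cell (1,5): code 1100 → (1.854,6.000)–(1.554,5.000)
cell (1,6): code 1000 → (2.000,6.175)–(1.854,6.000)
cell (2,4): code 0110 → (2.000,4.411)–(3.000,4.507)
cell (2,6): code 1001 → (3.000,6.403)–(2.000,6.175)
cell (3,4): code 0010 → (3.000,4.507)–(3.463,5.000)
cell (3,5): code 0011 → (3.463,5.000)–(3.399,6.000)
cell (3,6): code 0001 → (3.399,6.000)–(3.000,6.403)
total: 8 segments, chained into 1 closed loop(s), length Σ = 6.286652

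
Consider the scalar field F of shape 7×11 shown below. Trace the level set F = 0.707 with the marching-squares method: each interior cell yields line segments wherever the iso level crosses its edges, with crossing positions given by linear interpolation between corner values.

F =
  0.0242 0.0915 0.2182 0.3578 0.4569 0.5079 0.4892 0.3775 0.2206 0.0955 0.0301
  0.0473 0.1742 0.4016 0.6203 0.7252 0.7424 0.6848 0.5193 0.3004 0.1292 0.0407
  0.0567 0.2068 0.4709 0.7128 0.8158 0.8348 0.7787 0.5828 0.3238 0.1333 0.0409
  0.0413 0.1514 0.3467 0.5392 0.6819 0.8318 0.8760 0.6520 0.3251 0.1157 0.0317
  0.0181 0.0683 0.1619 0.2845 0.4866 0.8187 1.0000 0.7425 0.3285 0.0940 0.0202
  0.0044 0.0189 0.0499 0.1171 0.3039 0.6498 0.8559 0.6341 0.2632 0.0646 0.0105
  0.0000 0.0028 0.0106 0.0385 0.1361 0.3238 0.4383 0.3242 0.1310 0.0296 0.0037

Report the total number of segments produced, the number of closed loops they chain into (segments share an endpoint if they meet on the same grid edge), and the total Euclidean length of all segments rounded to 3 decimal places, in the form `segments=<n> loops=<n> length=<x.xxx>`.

segments=20 loops=1 length=13.077

cell (0,3): code 0100 → (0.932,4.000)–(1.000,3.827)
cell (0,4): code 1100 → (0.849,5.000)–(0.932,4.000)
cell (0,5): code 1000 → (1.000,5.615)–(0.849,5.000)
cell (1,2): code 0100 → (1.937,3.000)–(2.000,2.976)
cell (1,3): code 1110 → (1.000,3.827)–(1.937,3.000)
cell (1,5): code 1101 → (1.236,6.000)–(1.000,5.615)
cell (1,6): code 1000 → (2.000,6.366)–(1.236,6.000)
cell (2,2): code 0010 → (2.000,2.976)–(2.033,3.000)
cell (2,3): code 0011 → (2.033,3.000)–(2.813,4.000)
cell (2,4): code 0111 → (2.813,4.000)–(3.000,4.167)
cell (2,6): code 1001 → (3.000,6.754)–(2.000,6.366)
cell (3,4): code 0110 → (3.000,4.167)–(4.000,4.664)
cell (3,6): code 1101 → (3.608,7.000)–(3.000,6.754)
cell (3,7): code 1000 → (4.000,7.086)–(3.608,7.000)
cell (4,4): code 0010 → (4.000,4.664)–(4.661,5.000)
cell (4,5): code 0111 → (4.661,5.000)–(5.000,5.278)
cell (4,6): code 1011 → (5.000,6.671)–(4.327,7.000)
cell (4,7): code 0001 → (4.327,7.000)–(4.000,7.086)
cell (5,5): code 0010 → (5.000,5.278)–(5.357,6.000)
cell (5,6): code 0001 → (5.357,6.000)–(5.000,6.671)
total: 20 segments, chained into 1 closed loop(s), length Σ = 13.077264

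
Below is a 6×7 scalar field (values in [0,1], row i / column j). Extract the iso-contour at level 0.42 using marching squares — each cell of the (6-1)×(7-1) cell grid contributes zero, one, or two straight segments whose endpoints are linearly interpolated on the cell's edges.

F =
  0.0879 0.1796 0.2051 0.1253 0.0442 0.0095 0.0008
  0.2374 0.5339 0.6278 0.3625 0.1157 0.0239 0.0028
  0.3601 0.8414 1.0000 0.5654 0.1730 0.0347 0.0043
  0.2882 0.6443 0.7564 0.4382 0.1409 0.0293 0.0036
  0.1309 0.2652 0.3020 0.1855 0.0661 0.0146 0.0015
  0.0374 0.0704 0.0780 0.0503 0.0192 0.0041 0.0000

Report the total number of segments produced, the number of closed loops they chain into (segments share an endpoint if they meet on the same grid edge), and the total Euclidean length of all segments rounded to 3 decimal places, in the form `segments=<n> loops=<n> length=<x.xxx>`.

segments=12 loops=1 length=9.967

cell (0,0): code 0100 → (0.679,1.000)–(1.000,0.616)
cell (0,1): code 1100 → (0.508,2.000)–(0.679,1.000)
cell (0,2): code 1000 → (1.000,2.783)–(0.508,2.000)
cell (1,0): code 0110 → (1.000,0.616)–(2.000,0.124)
cell (1,2): code 1101 → (1.283,3.000)–(1.000,2.783)
cell (1,3): code 1000 → (2.000,3.371)–(1.283,3.000)
cell (2,0): code 0110 → (2.000,0.124)–(3.000,0.370)
cell (2,3): code 1001 → (3.000,3.061)–(2.000,3.371)
cell (3,0): code 0010 → (3.000,0.370)–(3.592,1.000)
cell (3,1): code 0011 → (3.592,1.000)–(3.740,2.000)
cell (3,2): code 0011 → (3.740,2.000)–(3.072,3.000)
cell (3,3): code 0001 → (3.072,3.000)–(3.000,3.061)
total: 12 segments, chained into 1 closed loop(s), length Σ = 9.966697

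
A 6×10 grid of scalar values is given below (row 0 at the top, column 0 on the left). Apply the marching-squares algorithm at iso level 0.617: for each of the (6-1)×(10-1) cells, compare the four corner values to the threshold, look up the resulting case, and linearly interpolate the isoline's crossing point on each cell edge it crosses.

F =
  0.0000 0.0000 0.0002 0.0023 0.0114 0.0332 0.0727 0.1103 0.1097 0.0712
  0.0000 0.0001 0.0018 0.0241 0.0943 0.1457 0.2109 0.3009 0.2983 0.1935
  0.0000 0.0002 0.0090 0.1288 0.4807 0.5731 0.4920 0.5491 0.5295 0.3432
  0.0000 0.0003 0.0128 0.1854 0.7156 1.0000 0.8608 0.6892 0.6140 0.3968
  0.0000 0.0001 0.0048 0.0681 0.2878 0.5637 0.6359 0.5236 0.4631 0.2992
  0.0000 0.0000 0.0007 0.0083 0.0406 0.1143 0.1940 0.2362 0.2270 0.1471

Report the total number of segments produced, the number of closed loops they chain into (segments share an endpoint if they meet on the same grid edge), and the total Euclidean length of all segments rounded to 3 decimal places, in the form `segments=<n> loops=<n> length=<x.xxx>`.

segments=12 loops=1 length=9.429

cell (2,3): code 0100 → (2.580,4.000)–(3.000,3.814)
cell (2,4): code 1100 → (2.103,5.000)–(2.580,4.000)
cell (2,5): code 1100 → (2.339,6.000)–(2.103,5.000)
cell (2,6): code 1100 → (2.485,7.000)–(2.339,6.000)
cell (2,7): code 1000 → (3.000,7.960)–(2.485,7.000)
cell (3,3): code 0010 → (3.000,3.814)–(3.230,4.000)
cell (3,4): code 0011 → (3.230,4.000)–(3.878,5.000)
cell (3,5): code 0111 → (3.878,5.000)–(4.000,5.738)
cell (3,6): code 1011 → (4.000,6.168)–(3.436,7.000)
cell (3,7): code 0001 → (3.436,7.000)–(3.000,7.960)
cell (4,5): code 0010 → (4.000,5.738)–(4.043,6.000)
cell (4,6): code 0001 → (4.043,6.000)–(4.000,6.168)
total: 12 segments, chained into 1 closed loop(s), length Σ = 9.428873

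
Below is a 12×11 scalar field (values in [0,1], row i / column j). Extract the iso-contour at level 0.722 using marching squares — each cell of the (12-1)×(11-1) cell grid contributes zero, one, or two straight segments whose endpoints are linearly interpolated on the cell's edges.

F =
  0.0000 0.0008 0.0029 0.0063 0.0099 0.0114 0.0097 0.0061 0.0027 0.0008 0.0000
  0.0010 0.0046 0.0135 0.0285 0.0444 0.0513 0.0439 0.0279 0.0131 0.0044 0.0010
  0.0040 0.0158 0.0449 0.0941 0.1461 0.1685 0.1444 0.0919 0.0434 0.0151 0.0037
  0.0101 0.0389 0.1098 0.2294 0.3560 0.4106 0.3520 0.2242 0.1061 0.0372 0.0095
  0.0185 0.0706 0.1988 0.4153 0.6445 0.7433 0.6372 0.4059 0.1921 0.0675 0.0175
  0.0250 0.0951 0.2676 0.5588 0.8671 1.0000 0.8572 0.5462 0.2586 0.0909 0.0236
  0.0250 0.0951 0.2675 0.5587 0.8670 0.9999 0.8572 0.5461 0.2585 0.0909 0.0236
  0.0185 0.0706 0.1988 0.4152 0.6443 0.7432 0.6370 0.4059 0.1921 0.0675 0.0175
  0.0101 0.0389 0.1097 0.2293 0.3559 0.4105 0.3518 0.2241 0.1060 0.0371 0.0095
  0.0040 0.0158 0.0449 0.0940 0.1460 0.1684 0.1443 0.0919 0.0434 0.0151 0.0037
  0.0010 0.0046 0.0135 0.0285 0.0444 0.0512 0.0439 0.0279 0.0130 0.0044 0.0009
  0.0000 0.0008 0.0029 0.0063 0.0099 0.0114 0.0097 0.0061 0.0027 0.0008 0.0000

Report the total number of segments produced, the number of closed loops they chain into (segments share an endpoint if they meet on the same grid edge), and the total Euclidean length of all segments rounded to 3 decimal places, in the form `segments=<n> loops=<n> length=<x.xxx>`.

cell (3,4): code 0100 → (3.936,5.000)–(4.000,4.784)
cell (3,5): code 1000 → (4.000,5.201)–(3.936,5.000)
cell (4,3): code 0100 → (4.348,4.000)–(5.000,3.529)
cell (4,4): code 1110 → (4.000,4.784)–(4.348,4.000)
cell (4,5): code 1101 → (4.385,6.000)–(4.000,5.201)
cell (4,6): code 1000 → (5.000,6.435)–(4.385,6.000)
cell (5,3): code 0110 → (5.000,3.529)–(6.000,3.530)
cell (5,6): code 1001 → (6.000,6.435)–(5.000,6.435)
cell (6,3): code 0010 → (6.000,3.530)–(6.651,4.000)
cell (6,4): code 0111 → (6.651,4.000)–(7.000,4.786)
cell (6,5): code 1011 → (7.000,5.200)–(6.614,6.000)
cell (6,6): code 0001 → (6.614,6.000)–(6.000,6.435)
cell (7,4): code 0010 → (7.000,4.786)–(7.064,5.000)
cell (7,5): code 0001 → (7.064,5.000)–(7.000,5.200)
total: 14 segments, chained into 1 closed loop(s), length Σ = 9.474744

segments=14 loops=1 length=9.475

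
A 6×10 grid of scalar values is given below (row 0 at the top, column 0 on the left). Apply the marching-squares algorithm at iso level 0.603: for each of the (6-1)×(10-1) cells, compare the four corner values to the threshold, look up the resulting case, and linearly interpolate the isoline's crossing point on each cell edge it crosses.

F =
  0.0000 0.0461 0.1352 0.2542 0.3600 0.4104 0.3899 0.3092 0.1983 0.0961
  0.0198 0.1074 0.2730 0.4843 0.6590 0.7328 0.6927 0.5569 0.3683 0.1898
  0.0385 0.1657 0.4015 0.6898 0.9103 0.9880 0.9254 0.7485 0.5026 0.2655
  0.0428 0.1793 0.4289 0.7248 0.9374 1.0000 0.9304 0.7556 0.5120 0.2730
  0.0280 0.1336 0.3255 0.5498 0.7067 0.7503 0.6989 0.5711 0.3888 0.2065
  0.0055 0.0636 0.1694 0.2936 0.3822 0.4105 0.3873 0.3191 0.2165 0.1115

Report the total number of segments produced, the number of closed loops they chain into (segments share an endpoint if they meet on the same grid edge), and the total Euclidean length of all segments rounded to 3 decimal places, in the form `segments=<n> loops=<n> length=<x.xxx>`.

segments=18 loops=1 length=14.084

cell (0,3): code 0100 → (0.813,4.000)–(1.000,3.679)
cell (0,4): code 1100 → (0.597,5.000)–(0.813,4.000)
cell (0,5): code 1100 → (0.704,6.000)–(0.597,5.000)
cell (0,6): code 1000 → (1.000,6.661)–(0.704,6.000)
cell (1,2): code 0100 → (1.578,3.000)–(2.000,2.699)
cell (1,3): code 1110 → (1.000,3.679)–(1.578,3.000)
cell (1,6): code 1101 → (1.241,7.000)–(1.000,6.661)
cell (1,7): code 1000 → (2.000,7.592)–(1.241,7.000)
cell (2,2): code 0110 → (2.000,2.699)–(3.000,2.588)
cell (2,7): code 1001 → (3.000,7.626)–(2.000,7.592)
cell (3,2): code 0010 → (3.000,2.588)–(3.696,3.000)
cell (3,3): code 0111 → (3.696,3.000)–(4.000,3.339)
cell (3,6): code 1011 → (4.000,6.750)–(3.827,7.000)
cell (3,7): code 0001 → (3.827,7.000)–(3.000,7.626)
cell (4,3): code 0010 → (4.000,3.339)–(4.320,4.000)
cell (4,4): code 0011 → (4.320,4.000)–(4.433,5.000)
cell (4,5): code 0011 → (4.433,5.000)–(4.308,6.000)
cell (4,6): code 0001 → (4.308,6.000)–(4.000,6.750)
total: 18 segments, chained into 1 closed loop(s), length Σ = 14.084443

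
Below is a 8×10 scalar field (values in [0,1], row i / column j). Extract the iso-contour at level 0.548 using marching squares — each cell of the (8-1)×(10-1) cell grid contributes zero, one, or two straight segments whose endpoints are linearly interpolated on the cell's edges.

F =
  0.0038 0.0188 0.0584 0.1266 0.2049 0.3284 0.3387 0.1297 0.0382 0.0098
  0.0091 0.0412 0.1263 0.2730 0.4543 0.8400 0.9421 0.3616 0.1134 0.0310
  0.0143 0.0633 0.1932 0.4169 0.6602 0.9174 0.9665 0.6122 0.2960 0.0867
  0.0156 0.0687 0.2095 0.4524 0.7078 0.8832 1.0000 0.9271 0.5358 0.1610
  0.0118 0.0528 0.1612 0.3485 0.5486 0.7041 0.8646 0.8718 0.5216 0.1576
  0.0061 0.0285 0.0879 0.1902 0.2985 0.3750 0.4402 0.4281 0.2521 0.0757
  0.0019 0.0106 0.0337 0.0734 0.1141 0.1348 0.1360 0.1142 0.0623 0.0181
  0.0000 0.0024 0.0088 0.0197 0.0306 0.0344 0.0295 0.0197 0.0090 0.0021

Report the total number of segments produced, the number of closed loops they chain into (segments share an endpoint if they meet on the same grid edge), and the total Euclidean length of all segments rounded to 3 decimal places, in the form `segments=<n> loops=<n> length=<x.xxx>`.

cell (0,4): code 0100 → (0.429,5.000)–(1.000,4.243)
cell (0,5): code 1100 → (0.347,6.000)–(0.429,5.000)
cell (0,6): code 1000 → (1.000,6.679)–(0.347,6.000)
cell (1,3): code 0100 → (1.455,4.000)–(2.000,3.539)
cell (1,4): code 1110 → (1.000,4.243)–(1.455,4.000)
cell (1,6): code 1101 → (1.744,7.000)–(1.000,6.679)
cell (1,7): code 1000 → (2.000,7.203)–(1.744,7.000)
cell (2,3): code 0110 → (2.000,3.539)–(3.000,3.374)
cell (2,7): code 1001 → (3.000,7.969)–(2.000,7.203)
cell (3,3): code 0110 → (3.000,3.374)–(4.000,3.997)
cell (3,7): code 1001 → (4.000,7.925)–(3.000,7.969)
cell (4,3): code 0010 → (4.000,3.997)–(4.002,4.000)
cell (4,4): code 0011 → (4.002,4.000)–(4.474,5.000)
cell (4,5): code 0011 → (4.474,5.000)–(4.746,6.000)
cell (4,6): code 0011 → (4.746,6.000)–(4.730,7.000)
cell (4,7): code 0001 → (4.730,7.000)–(4.000,7.925)
total: 16 segments, chained into 1 closed loop(s), length Σ = 14.036214

segments=16 loops=1 length=14.036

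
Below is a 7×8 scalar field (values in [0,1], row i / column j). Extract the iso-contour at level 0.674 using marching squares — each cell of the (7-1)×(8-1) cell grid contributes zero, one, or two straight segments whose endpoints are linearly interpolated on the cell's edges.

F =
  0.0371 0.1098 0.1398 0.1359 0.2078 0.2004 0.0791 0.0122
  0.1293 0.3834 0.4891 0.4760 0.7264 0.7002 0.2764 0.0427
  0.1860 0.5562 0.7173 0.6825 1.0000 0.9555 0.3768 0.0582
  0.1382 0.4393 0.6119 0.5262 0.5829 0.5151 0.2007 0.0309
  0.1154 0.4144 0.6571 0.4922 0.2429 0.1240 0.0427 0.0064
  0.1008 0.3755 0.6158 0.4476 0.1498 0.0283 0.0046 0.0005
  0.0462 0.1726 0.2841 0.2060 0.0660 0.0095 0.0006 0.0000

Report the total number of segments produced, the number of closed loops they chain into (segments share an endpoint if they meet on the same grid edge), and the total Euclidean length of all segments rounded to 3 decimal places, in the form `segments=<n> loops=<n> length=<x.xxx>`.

cell (0,3): code 0100 → (0.899,4.000)–(1.000,3.791)
cell (0,4): code 1100 → (0.948,5.000)–(0.899,4.000)
cell (0,5): code 1000 → (1.000,5.062)–(0.948,5.000)
cell (1,1): code 0100 → (1.810,2.000)–(2.000,1.731)
cell (1,2): code 1100 → (1.959,3.000)–(1.810,2.000)
cell (1,3): code 1110 → (1.000,3.791)–(1.959,3.000)
cell (1,5): code 1001 → (2.000,5.486)–(1.000,5.062)
cell (2,1): code 0010 → (2.000,1.731)–(2.411,2.000)
cell (2,2): code 0011 → (2.411,2.000)–(2.054,3.000)
cell (2,3): code 0011 → (2.054,3.000)–(2.782,4.000)
cell (2,4): code 0011 → (2.782,4.000)–(2.639,5.000)
cell (2,5): code 0001 → (2.639,5.000)–(2.000,5.486)
total: 12 segments, chained into 1 closed loop(s), length Σ = 9.586179

segments=12 loops=1 length=9.586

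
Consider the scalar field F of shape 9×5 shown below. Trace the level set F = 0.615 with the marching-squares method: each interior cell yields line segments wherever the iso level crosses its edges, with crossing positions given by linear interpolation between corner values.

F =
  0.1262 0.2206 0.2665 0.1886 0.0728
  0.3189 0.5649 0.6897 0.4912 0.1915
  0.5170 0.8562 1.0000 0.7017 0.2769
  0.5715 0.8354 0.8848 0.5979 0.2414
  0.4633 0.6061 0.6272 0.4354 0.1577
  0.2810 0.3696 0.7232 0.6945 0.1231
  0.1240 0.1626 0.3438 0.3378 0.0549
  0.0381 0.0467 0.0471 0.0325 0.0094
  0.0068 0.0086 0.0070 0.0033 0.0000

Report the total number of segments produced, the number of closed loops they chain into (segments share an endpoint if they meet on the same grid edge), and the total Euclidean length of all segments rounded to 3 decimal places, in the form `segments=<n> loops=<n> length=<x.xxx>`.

cell (0,1): code 0100 → (0.823,2.000)–(1.000,1.401)
cell (0,2): code 1000 → (1.000,2.376)–(0.823,2.000)
cell (1,0): code 0100 → (1.172,1.000)–(2.000,0.289)
cell (1,1): code 1110 → (1.000,1.401)–(1.172,1.000)
cell (1,2): code 1101 → (1.588,3.000)–(1.000,2.376)
cell (1,3): code 1000 → (2.000,3.204)–(1.588,3.000)
cell (2,0): code 0110 → (2.000,0.289)–(3.000,0.165)
cell (2,2): code 1011 → (3.000,2.940)–(2.835,3.000)
cell (2,3): code 0001 → (2.835,3.000)–(2.000,3.204)
cell (3,0): code 0010 → (3.000,0.165)–(3.961,1.000)
cell (3,1): code 0111 → (3.961,1.000)–(4.000,1.422)
cell (3,2): code 1001 → (4.000,2.064)–(3.000,2.940)
cell (4,1): code 0110 → (4.000,1.422)–(5.000,1.694)
cell (4,2): code 1101 → (4.693,3.000)–(4.000,2.064)
cell (4,3): code 1000 → (5.000,3.139)–(4.693,3.000)
cell (5,1): code 0010 → (5.000,1.694)–(5.285,2.000)
cell (5,2): code 0011 → (5.285,2.000)–(5.223,3.000)
cell (5,3): code 0001 → (5.223,3.000)–(5.000,3.139)
total: 18 segments, chained into 1 closed loop(s), length Σ = 13.175640

segments=18 loops=1 length=13.176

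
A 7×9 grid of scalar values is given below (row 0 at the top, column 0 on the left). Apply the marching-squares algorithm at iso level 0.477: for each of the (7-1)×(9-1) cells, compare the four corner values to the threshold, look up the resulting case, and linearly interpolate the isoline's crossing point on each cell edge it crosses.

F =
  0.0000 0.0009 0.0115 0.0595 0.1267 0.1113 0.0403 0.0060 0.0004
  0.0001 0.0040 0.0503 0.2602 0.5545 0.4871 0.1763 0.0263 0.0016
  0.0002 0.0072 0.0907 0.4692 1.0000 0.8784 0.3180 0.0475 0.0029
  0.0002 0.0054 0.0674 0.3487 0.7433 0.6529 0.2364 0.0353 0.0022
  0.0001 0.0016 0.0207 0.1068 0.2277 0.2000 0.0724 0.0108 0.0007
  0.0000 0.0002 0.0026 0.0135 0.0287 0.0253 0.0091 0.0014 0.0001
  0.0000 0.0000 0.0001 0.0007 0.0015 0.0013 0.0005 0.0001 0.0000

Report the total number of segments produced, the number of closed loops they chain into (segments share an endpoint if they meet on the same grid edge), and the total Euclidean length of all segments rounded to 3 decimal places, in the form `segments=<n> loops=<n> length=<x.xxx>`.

cell (0,3): code 0100 → (0.819,4.000)–(1.000,3.737)
cell (0,4): code 1100 → (0.973,5.000)–(0.819,4.000)
cell (0,5): code 1000 → (1.000,5.032)–(0.973,5.000)
cell (1,3): code 0110 → (1.000,3.737)–(2.000,3.015)
cell (1,5): code 1001 → (2.000,5.716)–(1.000,5.032)
cell (2,3): code 0110 → (2.000,3.015)–(3.000,3.325)
cell (2,5): code 1001 → (3.000,5.422)–(2.000,5.716)
cell (3,3): code 0010 → (3.000,3.325)–(3.516,4.000)
cell (3,4): code 0011 → (3.516,4.000)–(3.388,5.000)
cell (3,5): code 0001 → (3.388,5.000)–(3.000,5.422)
total: 10 segments, chained into 1 closed loop(s), length Σ = 8.339588

segments=10 loops=1 length=8.340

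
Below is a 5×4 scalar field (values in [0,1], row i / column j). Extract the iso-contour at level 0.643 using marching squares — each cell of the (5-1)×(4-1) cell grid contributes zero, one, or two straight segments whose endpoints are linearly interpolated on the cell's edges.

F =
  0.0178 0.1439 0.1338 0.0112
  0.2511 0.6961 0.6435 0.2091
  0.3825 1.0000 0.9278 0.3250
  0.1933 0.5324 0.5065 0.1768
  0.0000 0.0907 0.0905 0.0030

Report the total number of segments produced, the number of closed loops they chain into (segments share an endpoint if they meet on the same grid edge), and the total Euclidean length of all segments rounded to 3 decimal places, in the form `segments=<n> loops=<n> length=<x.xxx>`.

segments=8 loops=1 length=6.151

cell (0,0): code 0100 → (0.904,1.000)–(1.000,0.881)
cell (0,1): code 1100 → (0.999,2.000)–(0.904,1.000)
cell (0,2): code 1000 → (1.000,2.001)–(0.999,2.000)
cell (1,0): code 0110 → (1.000,0.881)–(2.000,0.422)
cell (1,2): code 1001 → (2.000,2.472)–(1.000,2.001)
cell (2,0): code 0010 → (2.000,0.422)–(2.763,1.000)
cell (2,1): code 0011 → (2.763,1.000)–(2.676,2.000)
cell (2,2): code 0001 → (2.676,2.000)–(2.000,2.472)
total: 8 segments, chained into 1 closed loop(s), length Σ = 6.151246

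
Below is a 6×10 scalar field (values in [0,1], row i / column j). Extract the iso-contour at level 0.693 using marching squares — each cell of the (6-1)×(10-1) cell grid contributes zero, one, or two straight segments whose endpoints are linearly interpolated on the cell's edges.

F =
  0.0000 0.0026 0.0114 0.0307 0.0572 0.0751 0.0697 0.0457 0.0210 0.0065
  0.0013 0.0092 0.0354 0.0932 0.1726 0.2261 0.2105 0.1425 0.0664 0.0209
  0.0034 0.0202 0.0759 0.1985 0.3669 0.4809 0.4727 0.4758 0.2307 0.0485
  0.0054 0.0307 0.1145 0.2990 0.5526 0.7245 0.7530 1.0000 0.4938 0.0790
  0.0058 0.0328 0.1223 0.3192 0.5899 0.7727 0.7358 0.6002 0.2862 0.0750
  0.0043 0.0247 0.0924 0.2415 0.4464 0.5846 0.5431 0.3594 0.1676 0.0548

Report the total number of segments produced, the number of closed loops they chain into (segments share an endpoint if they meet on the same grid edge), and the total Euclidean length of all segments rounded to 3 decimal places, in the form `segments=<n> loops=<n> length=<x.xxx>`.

cell (2,4): code 0100 → (2.871,5.000)–(3.000,4.817)
cell (2,5): code 1100 → (2.786,6.000)–(2.871,5.000)
cell (2,6): code 1100 → (2.414,7.000)–(2.786,6.000)
cell (2,7): code 1000 → (3.000,7.606)–(2.414,7.000)
cell (3,4): code 0110 → (3.000,4.817)–(4.000,4.564)
cell (3,6): code 1011 → (4.000,6.316)–(3.768,7.000)
cell (3,7): code 0001 → (3.768,7.000)–(3.000,7.606)
cell (4,4): code 0010 → (4.000,4.564)–(4.424,5.000)
cell (4,5): code 0011 → (4.424,5.000)–(4.222,6.000)
cell (4,6): code 0001 → (4.222,6.000)–(4.000,6.316)
total: 10 segments, chained into 1 closed loop(s), length Σ = 7.884407

segments=10 loops=1 length=7.884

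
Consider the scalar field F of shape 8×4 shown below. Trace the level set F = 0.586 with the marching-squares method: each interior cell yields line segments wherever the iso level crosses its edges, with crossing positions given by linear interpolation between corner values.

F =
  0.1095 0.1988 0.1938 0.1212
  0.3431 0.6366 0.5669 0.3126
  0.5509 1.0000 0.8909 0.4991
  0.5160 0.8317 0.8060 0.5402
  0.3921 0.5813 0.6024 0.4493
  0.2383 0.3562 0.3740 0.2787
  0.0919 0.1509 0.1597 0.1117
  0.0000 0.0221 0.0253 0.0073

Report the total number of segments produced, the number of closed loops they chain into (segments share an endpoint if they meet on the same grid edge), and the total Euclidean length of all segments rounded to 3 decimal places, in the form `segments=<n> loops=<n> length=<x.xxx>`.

segments=12 loops=1 length=9.323

cell (0,0): code 0100 → (0.884,1.000)–(1.000,0.828)
cell (0,1): code 1000 → (1.000,1.726)–(0.884,1.000)
cell (1,0): code 0110 → (1.000,0.828)–(2.000,0.078)
cell (1,1): code 1101 → (1.059,2.000)–(1.000,1.726)
cell (1,2): code 1000 → (2.000,2.778)–(1.059,2.000)
cell (2,0): code 0110 → (2.000,0.078)–(3.000,0.222)
cell (2,2): code 1001 → (3.000,2.828)–(2.000,2.778)
cell (3,0): code 0010 → (3.000,0.222)–(3.981,1.000)
cell (3,1): code 0111 → (3.981,1.000)–(4.000,1.223)
cell (3,2): code 1001 → (4.000,2.107)–(3.000,2.828)
cell (4,1): code 0010 → (4.000,1.223)–(4.072,2.000)
cell (4,2): code 0001 → (4.072,2.000)–(4.000,2.107)
total: 12 segments, chained into 1 closed loop(s), length Σ = 9.323280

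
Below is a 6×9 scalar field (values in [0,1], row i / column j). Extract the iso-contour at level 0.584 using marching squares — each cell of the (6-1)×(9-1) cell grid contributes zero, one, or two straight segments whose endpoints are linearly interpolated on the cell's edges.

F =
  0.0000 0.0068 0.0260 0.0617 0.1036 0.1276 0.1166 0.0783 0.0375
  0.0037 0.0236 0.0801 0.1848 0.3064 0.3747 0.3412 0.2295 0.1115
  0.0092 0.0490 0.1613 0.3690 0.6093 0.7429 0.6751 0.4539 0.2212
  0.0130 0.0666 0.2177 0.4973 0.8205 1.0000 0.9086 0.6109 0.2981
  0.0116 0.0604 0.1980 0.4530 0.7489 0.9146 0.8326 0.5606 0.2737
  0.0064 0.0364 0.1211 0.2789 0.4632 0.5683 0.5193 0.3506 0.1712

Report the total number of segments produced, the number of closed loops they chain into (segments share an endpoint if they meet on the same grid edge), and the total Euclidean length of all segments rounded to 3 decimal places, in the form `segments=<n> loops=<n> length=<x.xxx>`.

cell (1,3): code 0100 → (1.916,4.000)–(2.000,3.895)
cell (1,4): code 1100 → (1.568,5.000)–(1.916,4.000)
cell (1,5): code 1100 → (1.727,6.000)–(1.568,5.000)
cell (1,6): code 1000 → (2.000,6.412)–(1.727,6.000)
cell (2,3): code 0110 → (2.000,3.895)–(3.000,3.268)
cell (2,6): code 1101 → (2.829,7.000)–(2.000,6.412)
cell (2,7): code 1000 → (3.000,7.086)–(2.829,7.000)
cell (3,3): code 0110 → (3.000,3.268)–(4.000,3.443)
cell (3,6): code 1011 → (4.000,6.914)–(3.535,7.000)
cell (3,7): code 0001 → (3.535,7.000)–(3.000,7.086)
cell (4,3): code 0010 → (4.000,3.443)–(4.577,4.000)
cell (4,4): code 0011 → (4.577,4.000)–(4.955,5.000)
cell (4,5): code 0011 → (4.955,5.000)–(4.793,6.000)
cell (4,6): code 0001 → (4.793,6.000)–(4.000,6.914)
total: 14 segments, chained into 1 closed loop(s), length Σ = 11.211978

segments=14 loops=1 length=11.212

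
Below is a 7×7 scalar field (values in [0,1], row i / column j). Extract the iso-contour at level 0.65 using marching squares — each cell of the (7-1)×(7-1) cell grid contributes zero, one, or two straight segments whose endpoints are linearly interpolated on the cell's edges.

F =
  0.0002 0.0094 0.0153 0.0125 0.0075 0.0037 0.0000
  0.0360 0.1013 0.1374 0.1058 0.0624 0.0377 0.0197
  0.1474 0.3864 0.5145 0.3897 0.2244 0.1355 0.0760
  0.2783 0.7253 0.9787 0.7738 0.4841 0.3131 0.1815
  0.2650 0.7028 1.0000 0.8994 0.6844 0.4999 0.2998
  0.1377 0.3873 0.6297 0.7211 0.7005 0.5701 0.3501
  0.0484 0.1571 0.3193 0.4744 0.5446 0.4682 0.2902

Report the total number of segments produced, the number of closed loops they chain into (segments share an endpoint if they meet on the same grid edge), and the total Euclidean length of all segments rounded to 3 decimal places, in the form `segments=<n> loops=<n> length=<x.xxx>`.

cell (2,0): code 0100 → (2.778,1.000)–(3.000,0.832)
cell (2,1): code 1100 → (2.292,2.000)–(2.778,1.000)
cell (2,2): code 1100 → (2.678,3.000)–(2.292,2.000)
cell (2,3): code 1000 → (3.000,3.427)–(2.678,3.000)
cell (3,0): code 0110 → (3.000,0.832)–(4.000,0.879)
cell (3,3): code 1101 → (3.828,4.000)–(3.000,3.427)
cell (3,4): code 1000 → (4.000,4.186)–(3.828,4.000)
cell (4,0): code 0010 → (4.000,0.879)–(4.167,1.000)
cell (4,1): code 0011 → (4.167,1.000)–(4.945,2.000)
cell (4,2): code 0111 → (4.945,2.000)–(5.000,2.222)
cell (4,4): code 1001 → (5.000,4.387)–(4.000,4.186)
cell (5,2): code 0010 → (5.000,2.222)–(5.288,3.000)
cell (5,3): code 0011 → (5.288,3.000)–(5.324,4.000)
cell (5,4): code 0001 → (5.324,4.000)–(5.000,4.387)
total: 14 segments, chained into 1 closed loop(s), length Σ = 10.316315

segments=14 loops=1 length=10.316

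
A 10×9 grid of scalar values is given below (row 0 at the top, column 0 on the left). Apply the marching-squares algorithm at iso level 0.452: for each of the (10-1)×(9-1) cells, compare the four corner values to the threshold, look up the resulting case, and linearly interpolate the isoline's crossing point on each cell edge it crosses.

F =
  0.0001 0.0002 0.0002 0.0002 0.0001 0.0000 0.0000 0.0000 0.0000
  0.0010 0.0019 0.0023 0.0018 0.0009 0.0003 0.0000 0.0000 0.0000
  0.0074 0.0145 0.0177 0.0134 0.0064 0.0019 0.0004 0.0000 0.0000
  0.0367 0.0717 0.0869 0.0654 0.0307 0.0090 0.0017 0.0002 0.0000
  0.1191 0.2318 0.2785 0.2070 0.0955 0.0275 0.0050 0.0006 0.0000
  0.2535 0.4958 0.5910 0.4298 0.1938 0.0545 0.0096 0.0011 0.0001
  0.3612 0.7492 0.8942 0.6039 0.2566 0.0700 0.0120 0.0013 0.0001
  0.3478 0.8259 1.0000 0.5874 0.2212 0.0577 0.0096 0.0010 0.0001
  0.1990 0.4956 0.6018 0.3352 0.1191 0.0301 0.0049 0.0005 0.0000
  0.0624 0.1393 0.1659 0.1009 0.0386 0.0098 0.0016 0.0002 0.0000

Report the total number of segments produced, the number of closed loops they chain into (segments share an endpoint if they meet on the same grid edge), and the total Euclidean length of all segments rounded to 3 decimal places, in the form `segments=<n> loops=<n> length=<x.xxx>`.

segments=14 loops=1 length=10.927

cell (4,0): code 0100 → (4.834,1.000)–(5.000,0.819)
cell (4,1): code 1100 → (4.555,2.000)–(4.834,1.000)
cell (4,2): code 1000 → (5.000,2.862)–(4.555,2.000)
cell (5,0): code 0110 → (5.000,0.819)–(6.000,0.234)
cell (5,2): code 1101 → (5.128,3.000)–(5.000,2.862)
cell (5,3): code 1000 → (6.000,3.437)–(5.128,3.000)
cell (6,0): code 0110 → (6.000,0.234)–(7.000,0.218)
cell (6,3): code 1001 → (7.000,3.370)–(6.000,3.437)
cell (7,0): code 0110 → (7.000,0.218)–(8.000,0.853)
cell (7,2): code 1011 → (8.000,2.562)–(7.537,3.000)
cell (7,3): code 0001 → (7.537,3.000)–(7.000,3.370)
cell (8,0): code 0010 → (8.000,0.853)–(8.122,1.000)
cell (8,1): code 0011 → (8.122,1.000)–(8.344,2.000)
cell (8,2): code 0001 → (8.344,2.000)–(8.000,2.562)
total: 14 segments, chained into 1 closed loop(s), length Σ = 10.926606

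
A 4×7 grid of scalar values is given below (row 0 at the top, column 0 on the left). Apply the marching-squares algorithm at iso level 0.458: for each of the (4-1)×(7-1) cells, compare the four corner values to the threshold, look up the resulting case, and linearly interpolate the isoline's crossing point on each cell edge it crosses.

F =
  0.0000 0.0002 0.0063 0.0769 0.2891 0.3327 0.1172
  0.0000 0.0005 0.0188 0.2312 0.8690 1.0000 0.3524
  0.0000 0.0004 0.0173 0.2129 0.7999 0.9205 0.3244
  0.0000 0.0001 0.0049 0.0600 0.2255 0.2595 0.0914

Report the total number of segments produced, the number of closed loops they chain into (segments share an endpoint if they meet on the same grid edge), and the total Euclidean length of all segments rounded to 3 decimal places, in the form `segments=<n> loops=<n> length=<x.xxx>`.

segments=8 loops=1 length=8.016

cell (0,3): code 0100 → (0.291,4.000)–(1.000,3.356)
cell (0,4): code 1100 → (0.188,5.000)–(0.291,4.000)
cell (0,5): code 1000 → (1.000,5.837)–(0.188,5.000)
cell (1,3): code 0110 → (1.000,3.356)–(2.000,3.418)
cell (1,5): code 1001 → (2.000,5.776)–(1.000,5.837)
cell (2,3): code 0010 → (2.000,3.418)–(2.595,4.000)
cell (2,4): code 0011 → (2.595,4.000)–(2.700,5.000)
cell (2,5): code 0001 → (2.700,5.000)–(2.000,5.776)
total: 8 segments, chained into 1 closed loop(s), length Σ = 8.016302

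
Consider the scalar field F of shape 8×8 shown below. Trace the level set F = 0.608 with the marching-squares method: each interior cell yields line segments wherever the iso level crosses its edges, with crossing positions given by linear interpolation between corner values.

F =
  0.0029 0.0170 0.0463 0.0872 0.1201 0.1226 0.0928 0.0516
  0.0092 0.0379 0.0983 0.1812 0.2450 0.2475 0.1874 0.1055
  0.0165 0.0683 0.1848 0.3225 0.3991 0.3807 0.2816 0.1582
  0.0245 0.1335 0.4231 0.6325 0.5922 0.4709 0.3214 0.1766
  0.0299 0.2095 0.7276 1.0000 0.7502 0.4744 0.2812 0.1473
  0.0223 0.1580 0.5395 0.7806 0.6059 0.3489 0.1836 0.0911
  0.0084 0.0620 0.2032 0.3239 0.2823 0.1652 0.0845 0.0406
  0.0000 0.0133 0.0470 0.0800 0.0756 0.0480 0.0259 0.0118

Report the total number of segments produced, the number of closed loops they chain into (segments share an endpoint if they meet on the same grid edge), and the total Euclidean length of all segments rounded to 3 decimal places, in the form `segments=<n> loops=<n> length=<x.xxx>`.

segments=12 loops=1 length=7.860

cell (2,2): code 0100 → (2.921,3.000)–(3.000,2.883)
cell (2,3): code 1000 → (3.000,3.608)–(2.921,3.000)
cell (3,1): code 0100 → (3.607,2.000)–(4.000,1.769)
cell (3,2): code 1110 → (3.000,2.883)–(3.607,2.000)
cell (3,3): code 1101 → (3.100,4.000)–(3.000,3.608)
cell (3,4): code 1000 → (4.000,4.516)–(3.100,4.000)
cell (4,1): code 0010 → (4.000,1.769)–(4.636,2.000)
cell (4,2): code 0111 → (4.636,2.000)–(5.000,2.284)
cell (4,3): code 1011 → (5.000,3.988)–(4.985,4.000)
cell (4,4): code 0001 → (4.985,4.000)–(4.000,4.516)
cell (5,2): code 0010 → (5.000,2.284)–(5.378,3.000)
cell (5,3): code 0001 → (5.378,3.000)–(5.000,3.988)
total: 12 segments, chained into 1 closed loop(s), length Σ = 7.860008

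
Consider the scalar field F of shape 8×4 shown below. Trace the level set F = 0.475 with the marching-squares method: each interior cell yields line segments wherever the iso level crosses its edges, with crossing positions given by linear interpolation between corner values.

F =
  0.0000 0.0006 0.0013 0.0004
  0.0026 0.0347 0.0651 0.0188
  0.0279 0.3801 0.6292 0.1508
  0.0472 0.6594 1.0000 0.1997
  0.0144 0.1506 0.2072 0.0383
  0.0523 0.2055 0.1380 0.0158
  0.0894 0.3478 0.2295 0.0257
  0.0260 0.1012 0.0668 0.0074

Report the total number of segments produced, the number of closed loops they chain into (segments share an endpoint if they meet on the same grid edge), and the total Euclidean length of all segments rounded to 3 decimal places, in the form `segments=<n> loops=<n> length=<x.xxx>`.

cell (1,1): code 0100 → (1.727,2.000)–(2.000,1.381)
cell (1,2): code 1000 → (2.000,2.322)–(1.727,2.000)
cell (2,0): code 0100 → (2.340,1.000)–(3.000,0.699)
cell (2,1): code 1110 → (2.000,1.381)–(2.340,1.000)
cell (2,2): code 1001 → (3.000,2.656)–(2.000,2.322)
cell (3,0): code 0010 → (3.000,0.699)–(3.362,1.000)
cell (3,1): code 0011 → (3.362,1.000)–(3.662,2.000)
cell (3,2): code 0001 → (3.662,2.000)–(3.000,2.656)
total: 8 segments, chained into 1 closed loop(s), length Σ = 5.837042

segments=8 loops=1 length=5.837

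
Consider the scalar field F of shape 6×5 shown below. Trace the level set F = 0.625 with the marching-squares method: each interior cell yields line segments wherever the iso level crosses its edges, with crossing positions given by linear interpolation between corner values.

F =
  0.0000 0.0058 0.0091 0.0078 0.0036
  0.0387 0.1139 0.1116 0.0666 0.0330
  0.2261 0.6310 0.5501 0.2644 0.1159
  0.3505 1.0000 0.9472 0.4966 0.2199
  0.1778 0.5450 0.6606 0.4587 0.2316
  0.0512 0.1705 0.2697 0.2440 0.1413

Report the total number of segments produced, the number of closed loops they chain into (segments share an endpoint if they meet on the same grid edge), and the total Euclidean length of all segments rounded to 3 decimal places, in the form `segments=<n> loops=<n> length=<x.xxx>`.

segments=10 loops=1 length=6.643

cell (1,0): code 0100 → (1.988,1.000)–(2.000,0.985)
cell (1,1): code 1000 → (2.000,1.074)–(1.988,1.000)
cell (2,0): code 0110 → (2.000,0.985)–(3.000,0.423)
cell (2,1): code 1101 → (2.189,2.000)–(2.000,1.074)
cell (2,2): code 1000 → (3.000,2.715)–(2.189,2.000)
cell (3,0): code 0010 → (3.000,0.423)–(3.824,1.000)
cell (3,1): code 0111 → (3.824,1.000)–(4.000,1.692)
cell (3,2): code 1001 → (4.000,2.176)–(3.000,2.715)
cell (4,1): code 0010 → (4.000,1.692)–(4.091,2.000)
cell (4,2): code 0001 → (4.091,2.000)–(4.000,2.176)
total: 10 segments, chained into 1 closed loop(s), length Σ = 6.643402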